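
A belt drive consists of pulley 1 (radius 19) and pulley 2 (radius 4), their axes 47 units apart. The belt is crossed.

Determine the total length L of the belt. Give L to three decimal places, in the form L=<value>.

crossed belt: β = asin((r1+r2)/C) = asin(23/47) = 29.2986°
wrap1 = wrap2 = π + 2β = 238.5973°
tangent length = C·cosβ = 40.9878
L = (r1+r2)·wrap + 2·C·cosβ = 23·4.1643 + 2·40.9878 = 177.7547

L=177.755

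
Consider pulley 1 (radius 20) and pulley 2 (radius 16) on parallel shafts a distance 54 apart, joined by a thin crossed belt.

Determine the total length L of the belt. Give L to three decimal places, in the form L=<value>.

crossed belt: β = asin((r1+r2)/C) = asin(36/54) = 41.8103°
wrap1 = wrap2 = π + 2β = 263.6206°
tangent length = C·cosβ = 40.2492
L = (r1+r2)·wrap + 2·C·cosβ = 36·4.6010 + 2·40.2492 = 246.1362

L=246.136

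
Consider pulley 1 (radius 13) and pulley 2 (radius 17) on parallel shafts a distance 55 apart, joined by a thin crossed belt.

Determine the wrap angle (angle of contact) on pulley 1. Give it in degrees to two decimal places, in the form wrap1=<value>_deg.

wrap1=246.11_deg

crossed belt: β = asin((r1+r2)/C) = asin(30/55) = 33.0557°
wrap1 = wrap2 = π + 2β = 246.1115°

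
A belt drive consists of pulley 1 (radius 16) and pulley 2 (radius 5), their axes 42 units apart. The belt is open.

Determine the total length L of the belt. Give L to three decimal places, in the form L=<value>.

L=152.871

open belt: β = asin((r2−r1)/C) = asin(-11/42) = -15.1831°
wrap1 = π − 2β = 210.3662°
wrap2 = π + 2β = 149.6338°
tangent length = C·cosβ = 40.5339
L = r1·wrap1 + r2·wrap2 + 2·C·cosβ = 16·3.6716 + 5·2.6116 + 2·40.5339 = 152.8712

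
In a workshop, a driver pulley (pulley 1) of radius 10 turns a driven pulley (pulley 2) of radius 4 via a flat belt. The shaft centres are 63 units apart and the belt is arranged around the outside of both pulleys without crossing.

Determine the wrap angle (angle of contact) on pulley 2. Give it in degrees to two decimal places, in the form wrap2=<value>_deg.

wrap2=169.07_deg

open belt: β = asin((r2−r1)/C) = asin(-6/63) = -5.4650°
wrap1 = π − 2β = 190.9300°
wrap2 = π + 2β = 169.0700°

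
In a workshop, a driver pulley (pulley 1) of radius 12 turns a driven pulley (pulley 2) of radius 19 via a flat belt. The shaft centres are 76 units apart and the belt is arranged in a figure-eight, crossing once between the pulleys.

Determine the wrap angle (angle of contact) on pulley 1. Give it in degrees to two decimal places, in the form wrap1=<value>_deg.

wrap1=228.15_deg

crossed belt: β = asin((r1+r2)/C) = asin(31/76) = 24.0727°
wrap1 = wrap2 = π + 2β = 228.1453°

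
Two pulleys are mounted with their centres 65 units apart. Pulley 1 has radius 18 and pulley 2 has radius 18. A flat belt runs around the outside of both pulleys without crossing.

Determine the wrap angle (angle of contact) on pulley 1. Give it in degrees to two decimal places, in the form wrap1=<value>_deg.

wrap1=180.00_deg

open belt: β = asin((r2−r1)/C) = asin(0/65) = 0.0000°
wrap1 = π − 2β = 180.0000°
wrap2 = π + 2β = 180.0000°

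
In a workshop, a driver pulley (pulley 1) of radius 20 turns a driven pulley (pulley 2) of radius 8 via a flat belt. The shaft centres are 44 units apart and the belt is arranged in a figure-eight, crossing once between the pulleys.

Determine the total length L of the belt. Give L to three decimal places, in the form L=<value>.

crossed belt: β = asin((r1+r2)/C) = asin(28/44) = 39.5212°
wrap1 = wrap2 = π + 2β = 259.0424°
tangent length = C·cosβ = 33.9411
L = (r1+r2)·wrap + 2·C·cosβ = 28·4.5211 + 2·33.9411 = 194.4742

L=194.474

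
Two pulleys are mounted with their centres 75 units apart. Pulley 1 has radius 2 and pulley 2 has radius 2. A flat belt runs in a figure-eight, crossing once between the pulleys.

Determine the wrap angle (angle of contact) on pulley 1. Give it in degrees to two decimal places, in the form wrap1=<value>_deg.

wrap1=186.11_deg

crossed belt: β = asin((r1+r2)/C) = asin(4/75) = 3.0572°
wrap1 = wrap2 = π + 2β = 186.1145°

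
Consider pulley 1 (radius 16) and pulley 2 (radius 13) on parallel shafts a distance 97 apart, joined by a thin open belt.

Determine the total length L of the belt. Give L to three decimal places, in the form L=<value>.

L=285.199

open belt: β = asin((r2−r1)/C) = asin(-3/97) = -1.7723°
wrap1 = π − 2β = 183.5446°
wrap2 = π + 2β = 176.4554°
tangent length = C·cosβ = 96.9536
L = r1·wrap1 + r2·wrap2 + 2·C·cosβ = 16·3.2035 + 13·3.0797 + 2·96.9536 = 285.1990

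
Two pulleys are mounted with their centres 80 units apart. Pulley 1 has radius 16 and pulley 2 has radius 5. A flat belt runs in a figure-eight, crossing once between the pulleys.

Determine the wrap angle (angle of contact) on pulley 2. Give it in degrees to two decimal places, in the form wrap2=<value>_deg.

wrap2=210.44_deg

crossed belt: β = asin((r1+r2)/C) = asin(21/80) = 15.2185°
wrap1 = wrap2 = π + 2β = 210.4369°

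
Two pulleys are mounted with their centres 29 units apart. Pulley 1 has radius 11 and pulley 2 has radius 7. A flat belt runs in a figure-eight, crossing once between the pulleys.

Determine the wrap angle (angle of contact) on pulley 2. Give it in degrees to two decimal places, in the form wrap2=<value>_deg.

wrap2=256.73_deg

crossed belt: β = asin((r1+r2)/C) = asin(18/29) = 38.3665°
wrap1 = wrap2 = π + 2β = 256.7330°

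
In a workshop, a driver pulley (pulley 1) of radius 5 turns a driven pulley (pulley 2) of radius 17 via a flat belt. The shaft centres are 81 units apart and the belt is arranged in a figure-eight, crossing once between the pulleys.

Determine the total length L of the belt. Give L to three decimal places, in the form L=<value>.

L=237.128

crossed belt: β = asin((r1+r2)/C) = asin(22/81) = 15.7598°
wrap1 = wrap2 = π + 2β = 211.5196°
tangent length = C·cosβ = 77.9551
L = (r1+r2)·wrap + 2·C·cosβ = 22·3.6917 + 2·77.9551 = 237.1279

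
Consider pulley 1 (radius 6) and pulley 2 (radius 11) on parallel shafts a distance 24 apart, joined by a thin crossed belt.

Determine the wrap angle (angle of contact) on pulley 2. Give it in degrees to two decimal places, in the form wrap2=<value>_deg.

crossed belt: β = asin((r1+r2)/C) = asin(17/24) = 45.0995°
wrap1 = wrap2 = π + 2β = 270.1989°

wrap2=270.20_deg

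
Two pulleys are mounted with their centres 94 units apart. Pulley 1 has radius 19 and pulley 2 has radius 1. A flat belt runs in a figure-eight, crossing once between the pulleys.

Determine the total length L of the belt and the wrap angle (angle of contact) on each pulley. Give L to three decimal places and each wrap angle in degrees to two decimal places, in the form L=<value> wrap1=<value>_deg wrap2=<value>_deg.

L=255.103 wrap1=204.57_deg wrap2=204.57_deg

crossed belt: β = asin((r1+r2)/C) = asin(20/94) = 12.2845°
wrap1 = wrap2 = π + 2β = 204.5690°
tangent length = C·cosβ = 91.8477
L = (r1+r2)·wrap + 2·C·cosβ = 20·3.5704 + 2·91.8477 = 255.1034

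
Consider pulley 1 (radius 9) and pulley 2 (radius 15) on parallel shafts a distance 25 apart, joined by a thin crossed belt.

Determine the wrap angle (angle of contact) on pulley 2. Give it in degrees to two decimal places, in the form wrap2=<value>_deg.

crossed belt: β = asin((r1+r2)/C) = asin(24/25) = 73.7398°
wrap1 = wrap2 = π + 2β = 327.4796°

wrap2=327.48_deg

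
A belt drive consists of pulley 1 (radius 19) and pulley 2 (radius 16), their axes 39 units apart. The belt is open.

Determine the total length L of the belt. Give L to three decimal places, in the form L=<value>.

L=188.187

open belt: β = asin((r2−r1)/C) = asin(-3/39) = -4.4117°
wrap1 = π − 2β = 188.8235°
wrap2 = π + 2β = 171.1765°
tangent length = C·cosβ = 38.8844
L = r1·wrap1 + r2·wrap2 + 2·C·cosβ = 19·3.2956 + 16·2.9876 + 2·38.8844 = 188.1866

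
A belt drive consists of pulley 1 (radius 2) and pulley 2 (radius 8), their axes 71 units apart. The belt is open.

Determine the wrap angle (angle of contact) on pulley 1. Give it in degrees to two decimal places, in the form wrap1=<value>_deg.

open belt: β = asin((r2−r1)/C) = asin(6/71) = 4.8477°
wrap1 = π − 2β = 170.3046°
wrap2 = π + 2β = 189.6954°

wrap1=170.30_deg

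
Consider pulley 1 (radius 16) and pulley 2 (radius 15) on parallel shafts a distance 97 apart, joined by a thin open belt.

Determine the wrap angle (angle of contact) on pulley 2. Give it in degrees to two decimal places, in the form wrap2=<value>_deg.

open belt: β = asin((r2−r1)/C) = asin(-1/97) = -0.5907°
wrap1 = π − 2β = 181.1814°
wrap2 = π + 2β = 178.8186°

wrap2=178.82_deg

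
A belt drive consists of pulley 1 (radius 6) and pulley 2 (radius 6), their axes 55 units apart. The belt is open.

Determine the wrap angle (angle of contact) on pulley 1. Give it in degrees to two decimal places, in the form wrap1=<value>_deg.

wrap1=180.00_deg

open belt: β = asin((r2−r1)/C) = asin(0/55) = 0.0000°
wrap1 = π − 2β = 180.0000°
wrap2 = π + 2β = 180.0000°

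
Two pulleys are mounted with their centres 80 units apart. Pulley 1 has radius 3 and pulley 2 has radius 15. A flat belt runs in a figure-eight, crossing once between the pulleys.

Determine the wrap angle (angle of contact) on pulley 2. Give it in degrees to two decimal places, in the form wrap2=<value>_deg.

wrap2=206.01_deg

crossed belt: β = asin((r1+r2)/C) = asin(18/80) = 13.0029°
wrap1 = wrap2 = π + 2β = 206.0058°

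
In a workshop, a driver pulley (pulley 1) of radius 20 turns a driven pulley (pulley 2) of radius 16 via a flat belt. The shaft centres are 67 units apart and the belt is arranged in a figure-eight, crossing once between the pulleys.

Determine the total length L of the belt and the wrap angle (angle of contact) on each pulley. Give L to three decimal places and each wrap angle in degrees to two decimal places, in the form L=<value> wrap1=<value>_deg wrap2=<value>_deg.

L=266.952 wrap1=245.00_deg wrap2=245.00_deg

crossed belt: β = asin((r1+r2)/C) = asin(36/67) = 32.5009°
wrap1 = wrap2 = π + 2β = 245.0019°
tangent length = C·cosβ = 56.5066
L = (r1+r2)·wrap + 2·C·cosβ = 36·4.2761 + 2·56.5066 = 266.9525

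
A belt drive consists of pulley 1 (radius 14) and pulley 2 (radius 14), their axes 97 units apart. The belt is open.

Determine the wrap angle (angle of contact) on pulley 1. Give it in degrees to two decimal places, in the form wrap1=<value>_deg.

open belt: β = asin((r2−r1)/C) = asin(0/97) = 0.0000°
wrap1 = π − 2β = 180.0000°
wrap2 = π + 2β = 180.0000°

wrap1=180.00_deg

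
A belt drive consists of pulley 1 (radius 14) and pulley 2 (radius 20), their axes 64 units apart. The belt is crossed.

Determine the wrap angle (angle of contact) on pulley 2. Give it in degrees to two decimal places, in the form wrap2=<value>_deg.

wrap2=244.18_deg

crossed belt: β = asin((r1+r2)/C) = asin(34/64) = 32.0900°
wrap1 = wrap2 = π + 2β = 244.1799°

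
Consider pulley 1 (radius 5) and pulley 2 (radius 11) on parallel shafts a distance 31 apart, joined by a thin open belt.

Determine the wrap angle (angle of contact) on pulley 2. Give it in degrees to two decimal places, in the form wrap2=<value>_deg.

wrap2=202.32_deg

open belt: β = asin((r2−r1)/C) = asin(6/31) = 11.1599°
wrap1 = π − 2β = 157.6801°
wrap2 = π + 2β = 202.3199°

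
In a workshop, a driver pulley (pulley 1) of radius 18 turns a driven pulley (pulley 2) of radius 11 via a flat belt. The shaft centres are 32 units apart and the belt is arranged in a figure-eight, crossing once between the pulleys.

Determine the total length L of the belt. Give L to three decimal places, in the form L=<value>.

crossed belt: β = asin((r1+r2)/C) = asin(29/32) = 64.9922°
wrap1 = wrap2 = π + 2β = 309.9843°
tangent length = C·cosβ = 13.5277
L = (r1+r2)·wrap + 2·C·cosβ = 29·5.4102 + 2·13.5277 = 183.9527

L=183.953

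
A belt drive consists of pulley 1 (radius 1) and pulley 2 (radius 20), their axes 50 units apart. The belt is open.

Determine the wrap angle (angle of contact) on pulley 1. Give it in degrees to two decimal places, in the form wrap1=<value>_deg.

open belt: β = asin((r2−r1)/C) = asin(19/50) = 22.3337°
wrap1 = π − 2β = 135.3326°
wrap2 = π + 2β = 224.6674°

wrap1=135.33_deg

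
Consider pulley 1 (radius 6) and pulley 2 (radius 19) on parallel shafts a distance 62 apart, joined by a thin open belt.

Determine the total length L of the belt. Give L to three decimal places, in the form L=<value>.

open belt: β = asin((r2−r1)/C) = asin(13/62) = 12.1034°
wrap1 = π − 2β = 155.7931°
wrap2 = π + 2β = 204.2069°
tangent length = C·cosβ = 60.6218
L = r1·wrap1 + r2·wrap2 + 2·C·cosβ = 6·2.7191 + 19·3.5641 + 2·60.6218 = 205.2757

L=205.276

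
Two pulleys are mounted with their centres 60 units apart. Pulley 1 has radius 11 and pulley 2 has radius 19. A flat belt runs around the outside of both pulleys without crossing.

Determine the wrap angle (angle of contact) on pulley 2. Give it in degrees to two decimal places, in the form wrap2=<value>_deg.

open belt: β = asin((r2−r1)/C) = asin(8/60) = 7.6623°
wrap1 = π − 2β = 164.6755°
wrap2 = π + 2β = 195.3245°

wrap2=195.32_deg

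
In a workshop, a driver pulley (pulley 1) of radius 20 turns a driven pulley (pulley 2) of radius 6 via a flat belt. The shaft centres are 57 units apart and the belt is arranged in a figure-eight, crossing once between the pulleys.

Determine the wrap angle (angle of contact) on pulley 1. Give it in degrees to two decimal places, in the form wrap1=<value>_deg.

wrap1=234.28_deg

crossed belt: β = asin((r1+r2)/C) = asin(26/57) = 27.1383°
wrap1 = wrap2 = π + 2β = 234.2767°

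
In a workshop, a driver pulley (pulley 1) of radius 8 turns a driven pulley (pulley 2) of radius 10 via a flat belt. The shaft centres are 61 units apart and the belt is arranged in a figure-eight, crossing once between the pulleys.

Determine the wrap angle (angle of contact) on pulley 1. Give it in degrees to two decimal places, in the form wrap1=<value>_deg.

crossed belt: β = asin((r1+r2)/C) = asin(18/61) = 17.1625°
wrap1 = wrap2 = π + 2β = 214.3249°

wrap1=214.32_deg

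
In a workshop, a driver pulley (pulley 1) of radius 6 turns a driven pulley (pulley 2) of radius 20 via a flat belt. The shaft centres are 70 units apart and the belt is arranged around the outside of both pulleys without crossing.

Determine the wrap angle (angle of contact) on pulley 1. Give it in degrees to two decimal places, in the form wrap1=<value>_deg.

open belt: β = asin((r2−r1)/C) = asin(14/70) = 11.5370°
wrap1 = π − 2β = 156.9261°
wrap2 = π + 2β = 203.0739°

wrap1=156.93_deg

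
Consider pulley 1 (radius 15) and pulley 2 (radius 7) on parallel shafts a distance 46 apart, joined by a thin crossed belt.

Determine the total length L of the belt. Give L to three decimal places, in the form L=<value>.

crossed belt: β = asin((r1+r2)/C) = asin(22/46) = 28.5719°
wrap1 = wrap2 = π + 2β = 237.1438°
tangent length = C·cosβ = 40.3980
L = (r1+r2)·wrap + 2·C·cosβ = 22·4.1389 + 2·40.3980 = 171.8527

L=171.853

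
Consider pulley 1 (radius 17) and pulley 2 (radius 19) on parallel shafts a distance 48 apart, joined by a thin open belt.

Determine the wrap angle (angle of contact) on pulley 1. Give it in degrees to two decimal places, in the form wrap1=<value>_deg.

wrap1=175.22_deg

open belt: β = asin((r2−r1)/C) = asin(2/48) = 2.3880°
wrap1 = π − 2β = 175.2240°
wrap2 = π + 2β = 184.7760°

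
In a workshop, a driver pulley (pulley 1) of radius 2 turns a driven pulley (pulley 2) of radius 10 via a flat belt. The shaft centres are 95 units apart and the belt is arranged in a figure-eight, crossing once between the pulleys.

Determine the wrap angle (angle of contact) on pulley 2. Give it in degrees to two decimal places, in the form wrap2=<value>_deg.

crossed belt: β = asin((r1+r2)/C) = asin(12/95) = 7.2567°
wrap1 = wrap2 = π + 2β = 194.5135°

wrap2=194.51_deg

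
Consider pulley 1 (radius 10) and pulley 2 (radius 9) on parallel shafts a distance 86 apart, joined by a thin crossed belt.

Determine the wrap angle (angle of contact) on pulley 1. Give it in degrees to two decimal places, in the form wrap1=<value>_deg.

wrap1=205.53_deg

crossed belt: β = asin((r1+r2)/C) = asin(19/86) = 12.7637°
wrap1 = wrap2 = π + 2β = 205.5274°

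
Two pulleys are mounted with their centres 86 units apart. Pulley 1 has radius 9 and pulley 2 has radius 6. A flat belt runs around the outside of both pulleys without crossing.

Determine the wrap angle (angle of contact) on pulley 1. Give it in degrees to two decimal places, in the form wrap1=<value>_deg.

open belt: β = asin((r2−r1)/C) = asin(-3/86) = -1.9991°
wrap1 = π − 2β = 183.9982°
wrap2 = π + 2β = 176.0018°

wrap1=184.00_deg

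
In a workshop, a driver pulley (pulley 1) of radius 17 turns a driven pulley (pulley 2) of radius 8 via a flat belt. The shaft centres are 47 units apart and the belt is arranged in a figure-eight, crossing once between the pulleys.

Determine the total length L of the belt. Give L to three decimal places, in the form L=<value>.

crossed belt: β = asin((r1+r2)/C) = asin(25/47) = 32.1349°
wrap1 = wrap2 = π + 2β = 244.2699°
tangent length = C·cosβ = 39.7995
L = (r1+r2)·wrap + 2·C·cosβ = 25·4.2633 + 2·39.7995 = 186.1818

L=186.182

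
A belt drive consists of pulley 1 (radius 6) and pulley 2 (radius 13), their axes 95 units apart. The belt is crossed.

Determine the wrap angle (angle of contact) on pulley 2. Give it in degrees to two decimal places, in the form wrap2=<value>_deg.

wrap2=203.07_deg

crossed belt: β = asin((r1+r2)/C) = asin(19/95) = 11.5370°
wrap1 = wrap2 = π + 2β = 203.0739°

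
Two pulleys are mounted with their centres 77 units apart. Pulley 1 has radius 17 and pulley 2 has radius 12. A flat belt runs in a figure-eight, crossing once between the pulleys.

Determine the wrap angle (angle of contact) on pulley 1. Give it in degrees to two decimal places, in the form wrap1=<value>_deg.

wrap1=224.25_deg

crossed belt: β = asin((r1+r2)/C) = asin(29/77) = 22.1247°
wrap1 = wrap2 = π + 2β = 224.2494°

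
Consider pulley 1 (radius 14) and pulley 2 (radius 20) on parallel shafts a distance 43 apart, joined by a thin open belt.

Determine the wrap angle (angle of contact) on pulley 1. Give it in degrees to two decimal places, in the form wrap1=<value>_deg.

wrap1=163.96_deg

open belt: β = asin((r2−r1)/C) = asin(6/43) = 8.0209°
wrap1 = π − 2β = 163.9581°
wrap2 = π + 2β = 196.0419°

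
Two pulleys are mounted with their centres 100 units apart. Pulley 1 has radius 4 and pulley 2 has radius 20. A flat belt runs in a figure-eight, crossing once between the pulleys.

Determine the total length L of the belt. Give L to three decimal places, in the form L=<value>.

L=281.186

crossed belt: β = asin((r1+r2)/C) = asin(24/100) = 13.8865°
wrap1 = wrap2 = π + 2β = 207.7731°
tangent length = C·cosβ = 97.0773
L = (r1+r2)·wrap + 2·C·cosβ = 24·3.6263 + 2·97.0773 = 281.1864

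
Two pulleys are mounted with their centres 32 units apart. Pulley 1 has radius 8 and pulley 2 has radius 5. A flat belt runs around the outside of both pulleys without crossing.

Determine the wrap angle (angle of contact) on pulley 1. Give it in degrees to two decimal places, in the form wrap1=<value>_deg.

wrap1=190.76_deg

open belt: β = asin((r2−r1)/C) = asin(-3/32) = -5.3794°
wrap1 = π − 2β = 190.7588°
wrap2 = π + 2β = 169.2412°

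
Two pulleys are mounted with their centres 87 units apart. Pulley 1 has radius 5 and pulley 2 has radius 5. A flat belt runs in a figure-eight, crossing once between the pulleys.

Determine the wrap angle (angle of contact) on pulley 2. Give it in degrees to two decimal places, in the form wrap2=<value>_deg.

wrap2=193.20_deg

crossed belt: β = asin((r1+r2)/C) = asin(10/87) = 6.6003°
wrap1 = wrap2 = π + 2β = 193.2006°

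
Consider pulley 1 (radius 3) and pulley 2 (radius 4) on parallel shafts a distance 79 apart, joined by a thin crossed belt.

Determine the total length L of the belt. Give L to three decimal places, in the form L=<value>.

L=180.612

crossed belt: β = asin((r1+r2)/C) = asin(7/79) = 5.0835°
wrap1 = wrap2 = π + 2β = 190.1670°
tangent length = C·cosβ = 78.6893
L = (r1+r2)·wrap + 2·C·cosβ = 7·3.3190 + 2·78.6893 = 180.6118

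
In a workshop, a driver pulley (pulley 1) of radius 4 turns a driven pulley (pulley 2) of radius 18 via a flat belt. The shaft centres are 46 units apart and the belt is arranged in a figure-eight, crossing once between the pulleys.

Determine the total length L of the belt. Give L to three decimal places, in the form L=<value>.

crossed belt: β = asin((r1+r2)/C) = asin(22/46) = 28.5719°
wrap1 = wrap2 = π + 2β = 237.1438°
tangent length = C·cosβ = 40.3980
L = (r1+r2)·wrap + 2·C·cosβ = 22·4.1389 + 2·40.3980 = 171.8527

L=171.853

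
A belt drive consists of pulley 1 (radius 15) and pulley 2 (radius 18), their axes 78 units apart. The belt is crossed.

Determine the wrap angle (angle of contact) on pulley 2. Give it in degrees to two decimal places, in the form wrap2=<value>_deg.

crossed belt: β = asin((r1+r2)/C) = asin(33/78) = 25.0290°
wrap1 = wrap2 = π + 2β = 230.0580°

wrap2=230.06_deg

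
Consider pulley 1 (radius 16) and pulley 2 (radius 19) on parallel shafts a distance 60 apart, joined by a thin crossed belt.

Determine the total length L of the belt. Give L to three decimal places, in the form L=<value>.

L=251.022

crossed belt: β = asin((r1+r2)/C) = asin(35/60) = 35.6853°
wrap1 = wrap2 = π + 2β = 251.3707°
tangent length = C·cosβ = 48.7340
L = (r1+r2)·wrap + 2·C·cosβ = 35·4.3872 + 2·48.7340 = 251.0215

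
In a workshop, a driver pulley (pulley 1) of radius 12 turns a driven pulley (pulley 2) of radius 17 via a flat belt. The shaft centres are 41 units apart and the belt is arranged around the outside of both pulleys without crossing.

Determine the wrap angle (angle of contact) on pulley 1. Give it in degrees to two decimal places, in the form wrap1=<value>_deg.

open belt: β = asin((r2−r1)/C) = asin(5/41) = 7.0047°
wrap1 = π − 2β = 165.9905°
wrap2 = π + 2β = 194.0095°

wrap1=165.99_deg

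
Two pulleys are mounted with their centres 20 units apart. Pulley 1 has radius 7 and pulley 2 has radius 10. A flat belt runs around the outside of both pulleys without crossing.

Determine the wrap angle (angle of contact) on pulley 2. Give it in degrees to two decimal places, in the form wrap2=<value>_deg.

wrap2=197.25_deg

open belt: β = asin((r2−r1)/C) = asin(3/20) = 8.6269°
wrap1 = π − 2β = 162.7461°
wrap2 = π + 2β = 197.2539°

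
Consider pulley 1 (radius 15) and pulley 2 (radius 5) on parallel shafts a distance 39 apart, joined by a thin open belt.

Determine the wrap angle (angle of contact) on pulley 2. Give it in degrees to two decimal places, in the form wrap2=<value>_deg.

wrap2=150.29_deg

open belt: β = asin((r2−r1)/C) = asin(-10/39) = -14.8572°
wrap1 = π − 2β = 209.7143°
wrap2 = π + 2β = 150.2857°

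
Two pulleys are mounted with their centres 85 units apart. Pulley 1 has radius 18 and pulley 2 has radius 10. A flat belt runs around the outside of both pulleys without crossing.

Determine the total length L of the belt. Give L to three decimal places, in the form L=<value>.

L=258.718

open belt: β = asin((r2−r1)/C) = asin(-8/85) = -5.4005°
wrap1 = π − 2β = 190.8011°
wrap2 = π + 2β = 169.1989°
tangent length = C·cosβ = 84.6227
L = r1·wrap1 + r2·wrap2 + 2·C·cosβ = 18·3.3301 + 10·2.9531 + 2·84.6227 = 258.7181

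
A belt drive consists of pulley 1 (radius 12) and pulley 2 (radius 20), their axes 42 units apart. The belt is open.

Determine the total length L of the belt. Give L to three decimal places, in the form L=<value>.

open belt: β = asin((r2−r1)/C) = asin(8/42) = 10.9806°
wrap1 = π − 2β = 158.0388°
wrap2 = π + 2β = 201.9612°
tangent length = C·cosβ = 41.2311
L = r1·wrap1 + r2·wrap2 + 2·C·cosβ = 12·2.7583 + 20·3.5249 + 2·41.2311 = 186.0594

L=186.059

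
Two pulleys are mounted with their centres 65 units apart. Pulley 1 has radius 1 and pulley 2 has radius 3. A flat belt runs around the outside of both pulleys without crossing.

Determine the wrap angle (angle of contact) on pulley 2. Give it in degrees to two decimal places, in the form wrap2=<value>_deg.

open belt: β = asin((r2−r1)/C) = asin(2/65) = 1.7632°
wrap1 = π − 2β = 176.4735°
wrap2 = π + 2β = 183.5265°

wrap2=183.53_deg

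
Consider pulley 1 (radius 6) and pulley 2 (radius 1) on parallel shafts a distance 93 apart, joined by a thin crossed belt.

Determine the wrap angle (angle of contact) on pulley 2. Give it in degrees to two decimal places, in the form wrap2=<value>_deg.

wrap2=188.63_deg

crossed belt: β = asin((r1+r2)/C) = asin(7/93) = 4.3167°
wrap1 = wrap2 = π + 2β = 188.6333°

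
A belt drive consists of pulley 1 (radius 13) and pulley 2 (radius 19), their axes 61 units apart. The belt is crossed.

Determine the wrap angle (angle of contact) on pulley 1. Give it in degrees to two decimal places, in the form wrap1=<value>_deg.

wrap1=243.28_deg

crossed belt: β = asin((r1+r2)/C) = asin(32/61) = 31.6407°
wrap1 = wrap2 = π + 2β = 243.2813°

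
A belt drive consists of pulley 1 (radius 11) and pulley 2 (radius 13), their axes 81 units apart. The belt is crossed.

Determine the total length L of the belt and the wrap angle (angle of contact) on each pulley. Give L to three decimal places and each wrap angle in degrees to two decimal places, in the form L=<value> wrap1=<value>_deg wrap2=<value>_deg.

crossed belt: β = asin((r1+r2)/C) = asin(24/81) = 17.2353°
wrap1 = wrap2 = π + 2β = 214.4706°
tangent length = C·cosβ = 77.3628
L = (r1+r2)·wrap + 2·C·cosβ = 24·3.7432 + 2·77.3628 = 244.5628

L=244.563 wrap1=214.47_deg wrap2=214.47_deg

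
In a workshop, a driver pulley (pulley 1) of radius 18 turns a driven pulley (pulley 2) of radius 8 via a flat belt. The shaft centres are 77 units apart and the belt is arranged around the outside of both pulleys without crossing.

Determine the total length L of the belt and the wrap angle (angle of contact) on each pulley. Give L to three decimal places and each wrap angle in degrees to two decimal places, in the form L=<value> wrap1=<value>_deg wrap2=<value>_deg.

open belt: β = asin((r2−r1)/C) = asin(-10/77) = -7.4621°
wrap1 = π − 2β = 194.9242°
wrap2 = π + 2β = 165.0758°
tangent length = C·cosβ = 76.3479
L = r1·wrap1 + r2·wrap2 + 2·C·cosβ = 18·3.4021 + 8·2.8811 + 2·76.3479 = 236.9819

L=236.982 wrap1=194.92_deg wrap2=165.08_deg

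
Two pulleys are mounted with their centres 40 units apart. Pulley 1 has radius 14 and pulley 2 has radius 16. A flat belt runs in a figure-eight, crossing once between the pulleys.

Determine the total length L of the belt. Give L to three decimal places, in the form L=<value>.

L=198.047

crossed belt: β = asin((r1+r2)/C) = asin(30/40) = 48.5904°
wrap1 = wrap2 = π + 2β = 277.1808°
tangent length = C·cosβ = 26.4575
L = (r1+r2)·wrap + 2·C·cosβ = 30·4.8377 + 2·26.4575 = 198.0465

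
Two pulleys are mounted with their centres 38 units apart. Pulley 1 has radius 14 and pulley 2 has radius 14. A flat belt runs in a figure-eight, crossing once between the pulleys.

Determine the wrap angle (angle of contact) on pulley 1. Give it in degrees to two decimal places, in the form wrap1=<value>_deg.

wrap1=274.93_deg

crossed belt: β = asin((r1+r2)/C) = asin(28/38) = 47.4631°
wrap1 = wrap2 = π + 2β = 274.9262°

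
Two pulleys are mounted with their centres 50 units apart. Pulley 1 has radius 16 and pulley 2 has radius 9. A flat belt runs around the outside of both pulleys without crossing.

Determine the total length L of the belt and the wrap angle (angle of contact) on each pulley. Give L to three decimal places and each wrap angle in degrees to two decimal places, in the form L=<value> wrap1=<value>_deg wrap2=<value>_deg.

open belt: β = asin((r2−r1)/C) = asin(-7/50) = -8.0478°
wrap1 = π − 2β = 196.0957°
wrap2 = π + 2β = 163.9043°
tangent length = C·cosβ = 49.5076
L = r1·wrap1 + r2·wrap2 + 2·C·cosβ = 16·3.4225 + 9·2.8607 + 2·49.5076 = 179.5214

L=179.521 wrap1=196.10_deg wrap2=163.90_deg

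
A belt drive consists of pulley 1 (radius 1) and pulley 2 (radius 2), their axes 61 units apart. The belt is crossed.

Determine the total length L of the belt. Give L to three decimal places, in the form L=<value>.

crossed belt: β = asin((r1+r2)/C) = asin(3/61) = 2.8190°
wrap1 = wrap2 = π + 2β = 185.6379°
tangent length = C·cosβ = 60.9262
L = (r1+r2)·wrap + 2·C·cosβ = 3·3.2400 + 2·60.9262 = 131.5723

L=131.572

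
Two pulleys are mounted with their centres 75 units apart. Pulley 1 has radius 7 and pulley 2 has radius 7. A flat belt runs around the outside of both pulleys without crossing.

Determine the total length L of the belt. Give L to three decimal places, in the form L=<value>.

open belt: β = asin((r2−r1)/C) = asin(0/75) = 0.0000°
wrap1 = π − 2β = 180.0000°
wrap2 = π + 2β = 180.0000°
tangent length = C·cosβ = 75.0000
L = r1·wrap1 + r2·wrap2 + 2·C·cosβ = 7·3.1416 + 7·3.1416 + 2·75.0000 = 193.9823

L=193.982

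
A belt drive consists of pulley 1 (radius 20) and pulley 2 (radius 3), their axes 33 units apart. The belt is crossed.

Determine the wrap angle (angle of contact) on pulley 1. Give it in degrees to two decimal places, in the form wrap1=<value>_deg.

crossed belt: β = asin((r1+r2)/C) = asin(23/33) = 44.1844°
wrap1 = wrap2 = π + 2β = 268.3688°

wrap1=268.37_deg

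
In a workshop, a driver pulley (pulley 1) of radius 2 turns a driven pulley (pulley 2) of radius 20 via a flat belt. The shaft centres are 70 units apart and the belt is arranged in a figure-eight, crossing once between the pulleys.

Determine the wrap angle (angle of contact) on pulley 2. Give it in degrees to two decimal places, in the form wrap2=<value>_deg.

wrap2=216.64_deg

crossed belt: β = asin((r1+r2)/C) = asin(22/70) = 18.3177°
wrap1 = wrap2 = π + 2β = 216.6354°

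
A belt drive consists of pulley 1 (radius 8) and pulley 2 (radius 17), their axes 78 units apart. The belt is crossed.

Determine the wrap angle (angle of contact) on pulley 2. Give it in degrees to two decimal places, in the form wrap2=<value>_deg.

crossed belt: β = asin((r1+r2)/C) = asin(25/78) = 18.6939°
wrap1 = wrap2 = π + 2β = 217.3879°

wrap2=217.39_deg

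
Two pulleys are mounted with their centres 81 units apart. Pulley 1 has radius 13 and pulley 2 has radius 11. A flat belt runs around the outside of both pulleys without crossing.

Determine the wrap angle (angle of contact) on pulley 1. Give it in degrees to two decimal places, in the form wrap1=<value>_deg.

wrap1=182.83_deg

open belt: β = asin((r2−r1)/C) = asin(-2/81) = -1.4149°
wrap1 = π − 2β = 182.8297°
wrap2 = π + 2β = 177.1703°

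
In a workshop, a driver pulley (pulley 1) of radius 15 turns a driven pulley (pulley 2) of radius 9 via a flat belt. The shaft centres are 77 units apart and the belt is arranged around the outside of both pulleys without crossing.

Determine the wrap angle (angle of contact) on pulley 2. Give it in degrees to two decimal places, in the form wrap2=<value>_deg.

wrap2=171.06_deg

open belt: β = asin((r2−r1)/C) = asin(-6/77) = -4.4691°
wrap1 = π − 2β = 188.9383°
wrap2 = π + 2β = 171.0617°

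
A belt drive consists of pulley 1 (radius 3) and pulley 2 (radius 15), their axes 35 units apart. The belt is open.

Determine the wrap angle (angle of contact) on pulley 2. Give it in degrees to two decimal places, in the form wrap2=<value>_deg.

wrap2=220.10_deg

open belt: β = asin((r2−r1)/C) = asin(12/35) = 20.0510°
wrap1 = π − 2β = 139.8979°
wrap2 = π + 2β = 220.1021°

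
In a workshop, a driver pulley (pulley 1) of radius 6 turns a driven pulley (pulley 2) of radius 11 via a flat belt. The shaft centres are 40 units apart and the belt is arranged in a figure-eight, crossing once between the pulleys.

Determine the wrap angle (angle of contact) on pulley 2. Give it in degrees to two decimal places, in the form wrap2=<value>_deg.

crossed belt: β = asin((r1+r2)/C) = asin(17/40) = 25.1507°
wrap1 = wrap2 = π + 2β = 230.3013°

wrap2=230.30_deg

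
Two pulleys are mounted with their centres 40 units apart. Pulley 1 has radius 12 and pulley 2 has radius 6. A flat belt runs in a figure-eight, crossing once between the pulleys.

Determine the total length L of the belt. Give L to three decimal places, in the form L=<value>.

L=144.795

crossed belt: β = asin((r1+r2)/C) = asin(18/40) = 26.7437°
wrap1 = wrap2 = π + 2β = 233.4874°
tangent length = C·cosβ = 35.7211
L = (r1+r2)·wrap + 2·C·cosβ = 18·4.0751 + 2·35.7211 = 144.7945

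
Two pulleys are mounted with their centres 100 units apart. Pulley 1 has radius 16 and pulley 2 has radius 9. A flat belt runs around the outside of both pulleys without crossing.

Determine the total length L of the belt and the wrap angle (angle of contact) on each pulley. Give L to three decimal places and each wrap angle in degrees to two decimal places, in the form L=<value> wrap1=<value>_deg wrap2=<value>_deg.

L=279.030 wrap1=188.03_deg wrap2=171.97_deg

open belt: β = asin((r2−r1)/C) = asin(-7/100) = -4.0140°
wrap1 = π − 2β = 188.0280°
wrap2 = π + 2β = 171.9720°
tangent length = C·cosβ = 99.7547
L = r1·wrap1 + r2·wrap2 + 2·C·cosβ = 16·3.2817 + 9·3.0015 + 2·99.7547 = 279.0300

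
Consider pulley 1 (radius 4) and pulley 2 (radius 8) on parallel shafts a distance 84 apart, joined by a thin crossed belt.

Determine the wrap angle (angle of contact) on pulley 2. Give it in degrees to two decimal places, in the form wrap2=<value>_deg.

crossed belt: β = asin((r1+r2)/C) = asin(12/84) = 8.2132°
wrap1 = wrap2 = π + 2β = 196.4264°

wrap2=196.43_deg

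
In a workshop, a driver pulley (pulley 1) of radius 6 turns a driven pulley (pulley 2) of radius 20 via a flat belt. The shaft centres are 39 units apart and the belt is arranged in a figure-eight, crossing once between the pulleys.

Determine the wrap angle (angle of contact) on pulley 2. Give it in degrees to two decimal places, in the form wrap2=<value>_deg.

crossed belt: β = asin((r1+r2)/C) = asin(26/39) = 41.8103°
wrap1 = wrap2 = π + 2β = 263.6206°

wrap2=263.62_deg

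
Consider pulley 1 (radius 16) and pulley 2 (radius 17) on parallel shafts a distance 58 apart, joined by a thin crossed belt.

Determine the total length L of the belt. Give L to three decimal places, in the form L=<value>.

L=239.013

crossed belt: β = asin((r1+r2)/C) = asin(33/58) = 34.6781°
wrap1 = wrap2 = π + 2β = 249.3562°
tangent length = C·cosβ = 47.6970
L = (r1+r2)·wrap + 2·C·cosβ = 33·4.3521 + 2·47.6970 = 239.0128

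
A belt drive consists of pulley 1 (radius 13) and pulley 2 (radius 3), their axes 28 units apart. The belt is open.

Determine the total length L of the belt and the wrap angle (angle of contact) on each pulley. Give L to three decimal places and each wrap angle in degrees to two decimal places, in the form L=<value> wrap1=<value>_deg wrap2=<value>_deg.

L=109.876 wrap1=221.85_deg wrap2=138.15_deg

open belt: β = asin((r2−r1)/C) = asin(-10/28) = -20.9248°
wrap1 = π − 2β = 221.8497°
wrap2 = π + 2β = 138.1503°
tangent length = C·cosβ = 26.1534
L = r1·wrap1 + r2·wrap2 + 2·C·cosβ = 13·3.8720 + 3·2.4112 + 2·26.1534 = 109.8764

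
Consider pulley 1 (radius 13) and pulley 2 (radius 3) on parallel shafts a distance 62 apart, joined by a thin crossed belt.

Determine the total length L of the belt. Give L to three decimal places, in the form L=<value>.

L=178.418

crossed belt: β = asin((r1+r2)/C) = asin(16/62) = 14.9552°
wrap1 = wrap2 = π + 2β = 209.9105°
tangent length = C·cosβ = 59.8999
L = (r1+r2)·wrap + 2·C·cosβ = 16·3.6636 + 2·59.8999 = 178.4179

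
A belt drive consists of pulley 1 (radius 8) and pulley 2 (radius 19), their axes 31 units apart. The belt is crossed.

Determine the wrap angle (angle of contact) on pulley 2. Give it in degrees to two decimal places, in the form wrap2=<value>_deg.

crossed belt: β = asin((r1+r2)/C) = asin(27/31) = 60.5713°
wrap1 = wrap2 = π + 2β = 301.1426°

wrap2=301.14_deg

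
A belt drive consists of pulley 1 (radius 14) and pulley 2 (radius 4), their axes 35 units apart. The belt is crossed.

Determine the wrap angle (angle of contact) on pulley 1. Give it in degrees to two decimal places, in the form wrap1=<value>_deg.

wrap1=241.90_deg

crossed belt: β = asin((r1+r2)/C) = asin(18/35) = 30.9497°
wrap1 = wrap2 = π + 2β = 241.8994°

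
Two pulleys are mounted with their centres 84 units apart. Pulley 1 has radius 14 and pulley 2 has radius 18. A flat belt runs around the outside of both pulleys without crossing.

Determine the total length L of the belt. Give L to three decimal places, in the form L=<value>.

open belt: β = asin((r2−r1)/C) = asin(4/84) = 2.7294°
wrap1 = π − 2β = 174.5412°
wrap2 = π + 2β = 185.4588°
tangent length = C·cosβ = 83.9047
L = r1·wrap1 + r2·wrap2 + 2·C·cosβ = 14·3.0463 + 18·3.2369 + 2·83.9047 = 268.7215

L=268.721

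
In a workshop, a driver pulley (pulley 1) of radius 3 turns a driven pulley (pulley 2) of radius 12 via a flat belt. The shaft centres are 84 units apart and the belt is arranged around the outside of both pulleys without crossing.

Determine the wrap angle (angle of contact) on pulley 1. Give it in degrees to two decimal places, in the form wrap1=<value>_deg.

open belt: β = asin((r2−r1)/C) = asin(9/84) = 6.1506°
wrap1 = π − 2β = 167.6987°
wrap2 = π + 2β = 192.3013°

wrap1=167.70_deg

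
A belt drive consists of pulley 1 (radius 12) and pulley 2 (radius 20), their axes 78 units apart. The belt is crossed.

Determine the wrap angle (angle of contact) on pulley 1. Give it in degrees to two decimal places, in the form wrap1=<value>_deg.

wrap1=228.44_deg

crossed belt: β = asin((r1+r2)/C) = asin(32/78) = 24.2209°
wrap1 = wrap2 = π + 2β = 228.4419°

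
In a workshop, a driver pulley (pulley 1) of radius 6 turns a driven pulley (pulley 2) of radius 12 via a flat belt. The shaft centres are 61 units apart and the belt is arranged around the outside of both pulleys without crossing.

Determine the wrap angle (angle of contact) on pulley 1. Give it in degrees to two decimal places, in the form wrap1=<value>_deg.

wrap1=168.71_deg

open belt: β = asin((r2−r1)/C) = asin(6/61) = 5.6448°
wrap1 = π − 2β = 168.7104°
wrap2 = π + 2β = 191.2896°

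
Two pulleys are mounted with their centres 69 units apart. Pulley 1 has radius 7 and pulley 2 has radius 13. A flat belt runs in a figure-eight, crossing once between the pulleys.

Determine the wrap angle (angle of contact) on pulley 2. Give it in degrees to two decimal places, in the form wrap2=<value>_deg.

crossed belt: β = asin((r1+r2)/C) = asin(20/69) = 16.8493°
wrap1 = wrap2 = π + 2β = 213.6986°

wrap2=213.70_deg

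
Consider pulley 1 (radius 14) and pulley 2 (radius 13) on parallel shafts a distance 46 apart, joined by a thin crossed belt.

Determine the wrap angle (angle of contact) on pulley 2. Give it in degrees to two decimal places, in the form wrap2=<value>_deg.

crossed belt: β = asin((r1+r2)/C) = asin(27/46) = 35.9413°
wrap1 = wrap2 = π + 2β = 251.8827°

wrap2=251.88_deg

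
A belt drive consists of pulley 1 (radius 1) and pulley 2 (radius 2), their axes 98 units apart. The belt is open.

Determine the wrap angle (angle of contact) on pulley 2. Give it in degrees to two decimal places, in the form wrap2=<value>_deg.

open belt: β = asin((r2−r1)/C) = asin(1/98) = 0.5847°
wrap1 = π − 2β = 178.8307°
wrap2 = π + 2β = 181.1693°

wrap2=181.17_deg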